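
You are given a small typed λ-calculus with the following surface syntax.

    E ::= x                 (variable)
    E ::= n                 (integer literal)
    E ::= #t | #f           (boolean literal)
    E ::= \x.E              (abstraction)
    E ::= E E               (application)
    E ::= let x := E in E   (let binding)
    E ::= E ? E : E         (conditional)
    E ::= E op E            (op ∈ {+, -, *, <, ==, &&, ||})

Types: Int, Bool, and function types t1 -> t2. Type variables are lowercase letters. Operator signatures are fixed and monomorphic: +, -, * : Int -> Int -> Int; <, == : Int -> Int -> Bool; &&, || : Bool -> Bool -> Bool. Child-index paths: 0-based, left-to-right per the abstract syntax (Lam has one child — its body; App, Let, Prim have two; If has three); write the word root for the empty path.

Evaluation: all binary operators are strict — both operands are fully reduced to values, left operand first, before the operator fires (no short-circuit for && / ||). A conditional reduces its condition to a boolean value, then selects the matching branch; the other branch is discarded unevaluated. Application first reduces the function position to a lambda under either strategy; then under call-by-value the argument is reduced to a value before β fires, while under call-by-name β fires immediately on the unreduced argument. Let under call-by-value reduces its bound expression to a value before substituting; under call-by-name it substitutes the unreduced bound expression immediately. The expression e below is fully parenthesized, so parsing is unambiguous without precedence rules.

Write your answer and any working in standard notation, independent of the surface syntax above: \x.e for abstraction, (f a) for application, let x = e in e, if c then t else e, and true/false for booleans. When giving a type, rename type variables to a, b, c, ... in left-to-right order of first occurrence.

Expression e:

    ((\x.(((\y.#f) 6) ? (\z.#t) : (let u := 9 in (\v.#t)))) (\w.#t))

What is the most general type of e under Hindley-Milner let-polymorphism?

Answer: a -> Bool

Trace:
\y._ : b -> Bool
  unify b -> Bool ~ Int -> c
  unify b ~ Int
  unify Bool ~ c
_ _ : Bool
  unify Bool ~ Bool
\z._ : d -> Bool
let u : Int
\v._ : e -> Bool
  unify d -> Bool ~ e -> Bool
  unify d ~ e
  unify Bool ~ Bool
\x._ : a -> e -> Bool
\w._ : f -> Bool
  unify a -> e -> Bool ~ (f -> Bool) -> g
  unify a ~ f -> Bool
  unify e -> Bool ~ g
_ _ : e -> Bool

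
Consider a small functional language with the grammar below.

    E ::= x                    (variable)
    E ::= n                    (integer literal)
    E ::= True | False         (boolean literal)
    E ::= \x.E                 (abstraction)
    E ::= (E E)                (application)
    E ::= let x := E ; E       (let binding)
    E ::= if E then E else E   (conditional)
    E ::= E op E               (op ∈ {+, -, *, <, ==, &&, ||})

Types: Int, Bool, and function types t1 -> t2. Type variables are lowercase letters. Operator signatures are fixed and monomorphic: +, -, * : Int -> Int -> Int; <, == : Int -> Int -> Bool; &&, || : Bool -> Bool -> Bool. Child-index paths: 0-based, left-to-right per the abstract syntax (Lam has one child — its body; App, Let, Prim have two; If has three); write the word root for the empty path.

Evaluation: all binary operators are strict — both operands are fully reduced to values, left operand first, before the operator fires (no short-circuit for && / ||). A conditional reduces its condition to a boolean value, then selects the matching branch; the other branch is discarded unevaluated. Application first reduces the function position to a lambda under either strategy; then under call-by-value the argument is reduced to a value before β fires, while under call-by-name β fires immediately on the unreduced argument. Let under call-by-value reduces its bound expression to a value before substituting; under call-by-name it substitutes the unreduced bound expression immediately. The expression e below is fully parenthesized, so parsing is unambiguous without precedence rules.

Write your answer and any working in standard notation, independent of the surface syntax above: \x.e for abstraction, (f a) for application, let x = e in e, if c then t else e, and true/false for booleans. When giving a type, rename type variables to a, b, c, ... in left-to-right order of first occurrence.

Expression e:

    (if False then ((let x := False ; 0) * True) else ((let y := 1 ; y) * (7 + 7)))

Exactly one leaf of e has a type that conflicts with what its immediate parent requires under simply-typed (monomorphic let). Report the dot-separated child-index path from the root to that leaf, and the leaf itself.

Derivation:
  unify Bool ~ Bool
let x : Bool
  unify Int ~ Int
  unify Bool ~ Int
  FAIL: mismatch Bool ~ Int

Answer: 1.1 : true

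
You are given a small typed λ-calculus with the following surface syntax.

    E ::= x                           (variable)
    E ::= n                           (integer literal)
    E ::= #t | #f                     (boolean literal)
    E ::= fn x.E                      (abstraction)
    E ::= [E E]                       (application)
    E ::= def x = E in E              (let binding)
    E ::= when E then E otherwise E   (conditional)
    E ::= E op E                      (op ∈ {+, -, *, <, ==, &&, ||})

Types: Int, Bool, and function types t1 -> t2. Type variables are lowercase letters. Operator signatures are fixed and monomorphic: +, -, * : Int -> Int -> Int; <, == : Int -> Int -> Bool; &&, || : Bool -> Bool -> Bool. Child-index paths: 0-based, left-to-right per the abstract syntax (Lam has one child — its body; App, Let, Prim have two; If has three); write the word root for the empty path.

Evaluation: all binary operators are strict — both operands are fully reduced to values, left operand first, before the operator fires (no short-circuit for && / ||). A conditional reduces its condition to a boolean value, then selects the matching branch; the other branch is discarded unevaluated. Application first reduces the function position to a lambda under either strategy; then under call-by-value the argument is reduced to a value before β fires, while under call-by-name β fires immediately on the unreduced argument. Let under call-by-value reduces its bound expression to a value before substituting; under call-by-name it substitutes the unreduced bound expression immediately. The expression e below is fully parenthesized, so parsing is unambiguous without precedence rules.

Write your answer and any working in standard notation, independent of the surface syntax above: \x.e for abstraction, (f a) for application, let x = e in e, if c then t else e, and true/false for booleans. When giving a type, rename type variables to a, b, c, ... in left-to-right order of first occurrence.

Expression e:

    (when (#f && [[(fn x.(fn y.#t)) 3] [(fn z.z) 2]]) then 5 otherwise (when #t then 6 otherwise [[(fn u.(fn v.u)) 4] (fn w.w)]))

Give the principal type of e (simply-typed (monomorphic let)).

Trace:
  unify Bool ~ Bool
\y._ : b -> Bool
\x._ : a -> b -> Bool
  unify a -> b -> Bool ~ Int -> c
  unify a ~ Int
  unify b -> Bool ~ c
_ _ : b -> Bool
z : d
\z._ : d -> d
  unify d -> d ~ Int -> e
  unify d ~ Int
  unify Int ~ e
_ _ : Int
  unify b -> Bool ~ Int -> f
  unify b ~ Int
  unify Bool ~ f
_ _ : Bool
  unify Bool ~ Bool
  unify Bool ~ Bool
  unify Bool ~ Bool
u : g
\v._ : h -> g
\u._ : g -> h -> g
  unify g -> h -> g ~ Int -> i
  unify g ~ Int
  unify h -> Int ~ i
_ _ : h -> Int
w : j
\w._ : j -> j
  unify h -> Int ~ (j -> j) -> k
  unify h ~ j -> j
  unify Int ~ k
_ _ : Int
  unify Int ~ Int
  unify Int ~ Int

Answer: Int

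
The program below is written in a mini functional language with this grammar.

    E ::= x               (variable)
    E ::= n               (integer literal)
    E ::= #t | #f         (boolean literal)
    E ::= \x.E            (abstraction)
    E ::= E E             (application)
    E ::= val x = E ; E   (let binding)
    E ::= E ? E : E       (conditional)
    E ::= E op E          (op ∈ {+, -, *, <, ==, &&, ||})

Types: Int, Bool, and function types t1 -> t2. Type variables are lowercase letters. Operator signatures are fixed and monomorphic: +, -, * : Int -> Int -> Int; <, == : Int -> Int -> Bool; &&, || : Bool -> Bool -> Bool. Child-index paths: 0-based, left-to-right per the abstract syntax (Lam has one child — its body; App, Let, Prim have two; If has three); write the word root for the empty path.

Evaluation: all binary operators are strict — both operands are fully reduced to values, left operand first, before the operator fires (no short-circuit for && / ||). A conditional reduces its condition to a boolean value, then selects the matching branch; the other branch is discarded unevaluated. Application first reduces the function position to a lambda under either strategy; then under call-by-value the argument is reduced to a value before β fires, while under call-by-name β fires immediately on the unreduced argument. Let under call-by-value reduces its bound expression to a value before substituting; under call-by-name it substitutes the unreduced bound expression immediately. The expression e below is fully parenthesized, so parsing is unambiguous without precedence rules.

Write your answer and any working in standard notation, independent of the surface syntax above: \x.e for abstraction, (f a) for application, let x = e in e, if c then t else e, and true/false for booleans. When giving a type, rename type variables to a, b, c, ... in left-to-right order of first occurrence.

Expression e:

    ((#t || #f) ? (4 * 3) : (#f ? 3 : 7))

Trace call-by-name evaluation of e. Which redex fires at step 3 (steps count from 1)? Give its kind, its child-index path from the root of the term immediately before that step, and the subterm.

Answer: delta at root : (4 * 3)

Working:
step 0: (if (true || false) then (4 * 3) else (if false then 3 else 7))
step 1: [delta@0] (if true then (4 * 3) else (if false then 3 else 7))
step 2: [if@root] (4 * 3)
step 3: [delta@root] 12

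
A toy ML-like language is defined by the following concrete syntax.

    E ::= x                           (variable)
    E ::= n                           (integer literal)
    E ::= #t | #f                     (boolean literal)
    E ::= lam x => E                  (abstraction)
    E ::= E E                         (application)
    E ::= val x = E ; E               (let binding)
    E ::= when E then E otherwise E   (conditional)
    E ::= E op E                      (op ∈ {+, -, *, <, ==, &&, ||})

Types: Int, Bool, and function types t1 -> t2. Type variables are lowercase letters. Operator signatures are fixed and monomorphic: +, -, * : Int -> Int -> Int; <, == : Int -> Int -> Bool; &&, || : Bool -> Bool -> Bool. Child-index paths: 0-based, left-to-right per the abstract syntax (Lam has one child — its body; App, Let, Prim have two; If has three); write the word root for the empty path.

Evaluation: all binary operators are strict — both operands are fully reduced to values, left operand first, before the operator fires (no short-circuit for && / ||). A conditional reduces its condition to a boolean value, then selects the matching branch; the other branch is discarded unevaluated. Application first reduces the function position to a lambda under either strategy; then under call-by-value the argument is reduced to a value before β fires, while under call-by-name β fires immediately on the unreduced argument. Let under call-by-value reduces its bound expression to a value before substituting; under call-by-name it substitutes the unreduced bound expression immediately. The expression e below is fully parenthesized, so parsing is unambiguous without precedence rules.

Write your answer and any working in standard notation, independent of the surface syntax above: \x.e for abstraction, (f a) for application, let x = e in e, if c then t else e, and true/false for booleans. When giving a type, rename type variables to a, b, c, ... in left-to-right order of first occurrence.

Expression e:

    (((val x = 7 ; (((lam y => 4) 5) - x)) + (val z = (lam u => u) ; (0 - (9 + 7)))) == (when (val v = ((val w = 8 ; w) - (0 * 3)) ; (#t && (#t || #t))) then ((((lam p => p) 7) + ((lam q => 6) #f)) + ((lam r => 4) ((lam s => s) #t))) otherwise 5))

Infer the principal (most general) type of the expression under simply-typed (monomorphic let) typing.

Answer: Bool

Working:
let x : Int
\y._ : a -> Int
  unify a -> Int ~ Int -> b
  unify a ~ Int
  unify Int ~ b
_ _ : Int
  unify Int ~ Int
x : Int
  unify Int ~ Int
  unify Int ~ Int
u : c
\u._ : c -> c
let z : c -> c
  unify Int ~ Int
  unify Int ~ Int
  unify Int ~ Int
  unify Int ~ Int
  unify Int ~ Int
  unify Int ~ Int
let w : Int
w : Int
  unify Int ~ Int
  unify Int ~ Int
  unify Int ~ Int
  unify Int ~ Int
let v : Int
  unify Bool ~ Bool
  unify Bool ~ Bool
  unify Bool ~ Bool
  unify Bool ~ Bool
  unify Bool ~ Bool
p : d
\p._ : d -> d
  unify d -> d ~ Int -> e
  unify d ~ Int
  unify Int ~ e
_ _ : Int
  unify Int ~ Int
\q._ : f -> Int
  unify f -> Int ~ Bool -> g
  unify f ~ Bool
  unify Int ~ g
_ _ : Int
  unify Int ~ Int
  unify Int ~ Int
\r._ : h -> Int
s : i
\s._ : i -> i
  unify i -> i ~ Bool -> j
  unify i ~ Bool
  unify Bool ~ j
_ _ : Bool
  unify h -> Int ~ Bool -> k
  unify h ~ Bool
  unify Int ~ k
_ _ : Int
  unify Int ~ Int
  unify Int ~ Int
  unify Int ~ Int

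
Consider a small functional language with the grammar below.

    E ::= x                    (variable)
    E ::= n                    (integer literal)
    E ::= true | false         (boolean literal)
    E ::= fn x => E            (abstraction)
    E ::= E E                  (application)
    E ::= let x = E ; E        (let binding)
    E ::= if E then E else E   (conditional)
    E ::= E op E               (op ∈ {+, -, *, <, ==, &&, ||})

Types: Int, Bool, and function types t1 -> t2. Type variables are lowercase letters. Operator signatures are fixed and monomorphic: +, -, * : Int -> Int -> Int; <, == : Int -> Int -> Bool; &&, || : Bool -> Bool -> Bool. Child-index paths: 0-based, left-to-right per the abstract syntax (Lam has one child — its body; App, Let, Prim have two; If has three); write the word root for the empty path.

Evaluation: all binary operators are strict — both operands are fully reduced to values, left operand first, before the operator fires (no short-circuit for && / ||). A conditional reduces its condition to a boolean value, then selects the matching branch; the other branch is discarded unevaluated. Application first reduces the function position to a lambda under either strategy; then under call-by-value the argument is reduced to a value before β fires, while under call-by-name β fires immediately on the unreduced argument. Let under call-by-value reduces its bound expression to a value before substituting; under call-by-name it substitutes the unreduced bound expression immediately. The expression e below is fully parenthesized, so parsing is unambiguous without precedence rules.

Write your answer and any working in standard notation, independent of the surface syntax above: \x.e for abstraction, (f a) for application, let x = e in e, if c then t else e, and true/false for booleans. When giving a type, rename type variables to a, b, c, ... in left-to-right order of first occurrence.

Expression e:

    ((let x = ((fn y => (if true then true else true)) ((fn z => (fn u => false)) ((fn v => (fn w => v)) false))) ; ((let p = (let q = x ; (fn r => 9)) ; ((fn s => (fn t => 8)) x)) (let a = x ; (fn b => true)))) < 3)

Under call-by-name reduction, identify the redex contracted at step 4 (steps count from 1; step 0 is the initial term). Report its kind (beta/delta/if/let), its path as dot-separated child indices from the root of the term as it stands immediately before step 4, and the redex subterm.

Answer: beta at 0 : ((\t.8) (let a = ((\y.(if true then true else true)) ((\z.(\u.false)) ((\v.(\w.v)) false))) in (\b.true)))

Derivation:
step 0: ((let x = ((\y.(if true then true else true)) ((\z.(\u.false)) ((\v.(\w.v)) false))) in ((let p = (let q = x in (\r.9)) in ((\s.(\t.8)) x)) (let a = x in (\b.true)))) < 3)
step 1: [let@0] (((let p = (let q = ((\y.(if true then true else true)) ((\z.(\u.false)) ((\v.(\w.v)) false))) in (\r.9)) in ((\s.(\t.8)) ((\y.(if true then true else true)) ((\z.(\u.false)) ((\v.(\w.v)) false))))) (let a = ((\y.(if true then true else true)) ((\z.(\u.false)) ((\v.(\w.v)) false))) in (\b.true))) < 3)
step 2: [let@0.0] ((((\s.(\t.8)) ((\y.(if true then true else true)) ((\z.(\u.false)) ((\v.(\w.v)) false)))) (let a = ((\y.(if true then true else true)) ((\z.(\u.false)) ((\v.(\w.v)) false))) in (\b.true))) < 3)
step 3: [beta@0.0] (((\t.8) (let a = ((\y.(if true then true else true)) ((\z.(\u.false)) ((\v.(\w.v)) false))) in (\b.true))) < 3)
step 4: [beta@0] (8 < 3)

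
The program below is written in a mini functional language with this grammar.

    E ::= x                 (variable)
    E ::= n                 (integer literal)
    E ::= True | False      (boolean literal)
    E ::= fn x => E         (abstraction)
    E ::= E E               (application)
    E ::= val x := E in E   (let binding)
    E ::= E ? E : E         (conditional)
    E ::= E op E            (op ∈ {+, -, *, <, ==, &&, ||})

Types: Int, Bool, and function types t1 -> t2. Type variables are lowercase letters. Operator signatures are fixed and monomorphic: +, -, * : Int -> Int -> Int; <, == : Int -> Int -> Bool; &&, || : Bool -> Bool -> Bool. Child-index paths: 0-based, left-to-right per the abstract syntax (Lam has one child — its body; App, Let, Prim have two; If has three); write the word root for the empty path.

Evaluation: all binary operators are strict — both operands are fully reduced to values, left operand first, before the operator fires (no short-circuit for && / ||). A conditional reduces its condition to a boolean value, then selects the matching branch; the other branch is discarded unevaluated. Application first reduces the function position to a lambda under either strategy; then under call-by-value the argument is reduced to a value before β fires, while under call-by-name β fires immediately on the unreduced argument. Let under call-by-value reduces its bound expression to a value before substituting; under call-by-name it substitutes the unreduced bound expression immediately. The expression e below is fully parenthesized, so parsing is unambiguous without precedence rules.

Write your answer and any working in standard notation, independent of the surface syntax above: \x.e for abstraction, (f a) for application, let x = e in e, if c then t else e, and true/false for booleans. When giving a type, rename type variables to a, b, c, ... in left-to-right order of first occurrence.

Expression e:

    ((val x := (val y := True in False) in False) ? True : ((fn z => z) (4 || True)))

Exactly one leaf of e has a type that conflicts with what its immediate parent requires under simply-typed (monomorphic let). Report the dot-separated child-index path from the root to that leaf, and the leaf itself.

Answer: 2.1.0 : 4

Trace:
let y : Bool
let x : Bool
  unify Bool ~ Bool
z : a
\z._ : a -> a
  unify Int ~ Bool
  FAIL: mismatch Int ~ Bool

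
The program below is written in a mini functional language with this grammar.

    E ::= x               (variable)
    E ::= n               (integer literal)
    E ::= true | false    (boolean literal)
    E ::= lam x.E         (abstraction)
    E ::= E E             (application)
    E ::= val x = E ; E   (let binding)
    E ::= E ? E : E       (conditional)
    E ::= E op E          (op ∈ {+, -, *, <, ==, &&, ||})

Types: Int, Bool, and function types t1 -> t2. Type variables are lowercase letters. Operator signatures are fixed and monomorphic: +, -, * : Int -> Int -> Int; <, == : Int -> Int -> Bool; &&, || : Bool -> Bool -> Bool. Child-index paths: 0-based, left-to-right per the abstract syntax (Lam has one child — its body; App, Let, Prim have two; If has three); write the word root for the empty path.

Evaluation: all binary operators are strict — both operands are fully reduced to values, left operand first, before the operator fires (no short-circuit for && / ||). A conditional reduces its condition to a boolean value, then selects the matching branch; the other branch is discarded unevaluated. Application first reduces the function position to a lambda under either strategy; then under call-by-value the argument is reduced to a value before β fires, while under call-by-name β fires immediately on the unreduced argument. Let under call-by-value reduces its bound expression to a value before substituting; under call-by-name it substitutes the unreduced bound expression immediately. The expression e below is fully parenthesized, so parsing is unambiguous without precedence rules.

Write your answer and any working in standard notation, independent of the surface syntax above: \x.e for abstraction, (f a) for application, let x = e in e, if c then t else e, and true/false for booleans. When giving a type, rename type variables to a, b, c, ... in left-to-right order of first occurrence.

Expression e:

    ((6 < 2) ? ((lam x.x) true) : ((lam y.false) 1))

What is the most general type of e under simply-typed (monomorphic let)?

Answer: Bool

Working:
  unify Int ~ Int
  unify Int ~ Int
  unify Bool ~ Bool
x : a
\x._ : a -> a
  unify a -> a ~ Bool -> b
  unify a ~ Bool
  unify Bool ~ b
_ _ : Bool
\y._ : c -> Bool
  unify c -> Bool ~ Int -> d
  unify c ~ Int
  unify Bool ~ d
_ _ : Bool
  unify Bool ~ Bool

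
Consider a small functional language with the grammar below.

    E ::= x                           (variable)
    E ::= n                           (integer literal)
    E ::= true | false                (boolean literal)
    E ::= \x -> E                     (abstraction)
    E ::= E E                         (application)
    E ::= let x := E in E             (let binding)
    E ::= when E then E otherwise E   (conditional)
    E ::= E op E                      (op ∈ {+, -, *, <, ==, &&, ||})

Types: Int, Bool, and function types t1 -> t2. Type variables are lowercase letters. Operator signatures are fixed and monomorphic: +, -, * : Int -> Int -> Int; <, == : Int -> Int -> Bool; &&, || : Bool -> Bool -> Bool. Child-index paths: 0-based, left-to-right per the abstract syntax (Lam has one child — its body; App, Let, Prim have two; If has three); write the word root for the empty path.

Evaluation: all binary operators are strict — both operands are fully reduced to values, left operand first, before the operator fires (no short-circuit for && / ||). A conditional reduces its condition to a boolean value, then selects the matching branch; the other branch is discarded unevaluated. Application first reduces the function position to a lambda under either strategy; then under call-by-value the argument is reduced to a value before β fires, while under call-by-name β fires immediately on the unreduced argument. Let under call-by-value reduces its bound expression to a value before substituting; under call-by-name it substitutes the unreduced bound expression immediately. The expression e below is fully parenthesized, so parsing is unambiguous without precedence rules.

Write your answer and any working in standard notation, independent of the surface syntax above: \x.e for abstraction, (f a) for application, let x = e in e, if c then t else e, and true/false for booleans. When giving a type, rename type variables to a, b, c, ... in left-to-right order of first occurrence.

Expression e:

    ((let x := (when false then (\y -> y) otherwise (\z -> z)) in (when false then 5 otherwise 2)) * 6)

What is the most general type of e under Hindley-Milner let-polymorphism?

Trace:
  unify Bool ~ Bool
y : a
\y._ : a -> a
z : b
\z._ : b -> b
  unify a -> a ~ b -> b
  unify a ~ b
  unify b ~ b
let x : forall. b -> b
  unify Bool ~ Bool
  unify Int ~ Int
  unify Int ~ Int
  unify Int ~ Int

Answer: Int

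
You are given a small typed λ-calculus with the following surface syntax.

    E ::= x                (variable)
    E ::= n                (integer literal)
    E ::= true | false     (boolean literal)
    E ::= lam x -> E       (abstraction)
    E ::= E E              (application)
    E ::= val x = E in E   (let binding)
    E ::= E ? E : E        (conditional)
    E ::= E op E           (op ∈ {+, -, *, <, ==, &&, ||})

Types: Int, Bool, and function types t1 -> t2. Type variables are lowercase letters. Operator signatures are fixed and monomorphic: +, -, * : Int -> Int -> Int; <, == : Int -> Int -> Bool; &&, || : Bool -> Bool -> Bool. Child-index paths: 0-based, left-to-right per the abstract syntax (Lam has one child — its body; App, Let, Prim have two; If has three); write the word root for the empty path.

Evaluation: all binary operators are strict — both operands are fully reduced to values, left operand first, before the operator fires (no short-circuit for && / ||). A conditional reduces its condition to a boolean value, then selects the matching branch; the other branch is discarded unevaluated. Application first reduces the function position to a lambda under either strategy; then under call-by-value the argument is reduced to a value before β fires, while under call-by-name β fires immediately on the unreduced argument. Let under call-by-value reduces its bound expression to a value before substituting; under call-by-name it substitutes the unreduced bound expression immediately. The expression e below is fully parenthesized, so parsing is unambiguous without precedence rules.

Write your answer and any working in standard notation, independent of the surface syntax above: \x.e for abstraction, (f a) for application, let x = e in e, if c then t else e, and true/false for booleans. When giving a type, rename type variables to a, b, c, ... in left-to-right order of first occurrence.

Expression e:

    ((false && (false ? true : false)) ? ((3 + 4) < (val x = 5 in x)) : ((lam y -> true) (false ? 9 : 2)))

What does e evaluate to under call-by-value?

Trace:
step 0: (if (false && (if false then true else false)) then ((3 + 4) < (let x = 5 in x)) else ((\y.true) (if false then 9 else 2)))
step 1: [if@0.1] (if (false && false) then ((3 + 4) < (let x = 5 in x)) else ((\y.true) (if false then 9 else 2)))
step 2: [delta@0] (if false then ((3 + 4) < (let x = 5 in x)) else ((\y.true) (if false then 9 else 2)))
step 3: [if@root] ((\y.true) (if false then 9 else 2))
step 4: [if@1] ((\y.true) 2)
step 5: [beta@root] true

Answer: true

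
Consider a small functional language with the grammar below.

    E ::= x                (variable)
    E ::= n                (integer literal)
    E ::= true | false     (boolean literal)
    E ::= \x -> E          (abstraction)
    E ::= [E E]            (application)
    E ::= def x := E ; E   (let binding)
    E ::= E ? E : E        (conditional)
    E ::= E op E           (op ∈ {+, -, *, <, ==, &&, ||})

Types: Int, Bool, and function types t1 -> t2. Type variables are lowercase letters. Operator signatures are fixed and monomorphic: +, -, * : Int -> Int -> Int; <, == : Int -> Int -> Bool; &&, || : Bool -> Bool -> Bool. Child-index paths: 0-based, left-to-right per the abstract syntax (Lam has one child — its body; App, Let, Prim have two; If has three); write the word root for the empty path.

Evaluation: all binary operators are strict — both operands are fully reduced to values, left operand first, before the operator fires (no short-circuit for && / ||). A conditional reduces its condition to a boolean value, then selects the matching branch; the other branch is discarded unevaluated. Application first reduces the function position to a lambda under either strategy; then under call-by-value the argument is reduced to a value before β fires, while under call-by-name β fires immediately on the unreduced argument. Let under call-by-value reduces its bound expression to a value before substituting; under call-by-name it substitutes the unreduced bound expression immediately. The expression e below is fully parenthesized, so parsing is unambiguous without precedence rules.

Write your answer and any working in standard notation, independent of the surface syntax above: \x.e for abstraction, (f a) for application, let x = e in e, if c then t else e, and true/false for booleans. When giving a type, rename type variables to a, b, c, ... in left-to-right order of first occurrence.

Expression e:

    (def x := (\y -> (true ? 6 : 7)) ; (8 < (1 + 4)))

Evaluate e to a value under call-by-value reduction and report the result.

Answer: false

Trace:
step 0: (let x = (\y.(if true then 6 else 7)) in (8 < (1 + 4)))
step 1: [let@root] (8 < (1 + 4))
step 2: [delta@1] (8 < 5)
step 3: [delta@root] false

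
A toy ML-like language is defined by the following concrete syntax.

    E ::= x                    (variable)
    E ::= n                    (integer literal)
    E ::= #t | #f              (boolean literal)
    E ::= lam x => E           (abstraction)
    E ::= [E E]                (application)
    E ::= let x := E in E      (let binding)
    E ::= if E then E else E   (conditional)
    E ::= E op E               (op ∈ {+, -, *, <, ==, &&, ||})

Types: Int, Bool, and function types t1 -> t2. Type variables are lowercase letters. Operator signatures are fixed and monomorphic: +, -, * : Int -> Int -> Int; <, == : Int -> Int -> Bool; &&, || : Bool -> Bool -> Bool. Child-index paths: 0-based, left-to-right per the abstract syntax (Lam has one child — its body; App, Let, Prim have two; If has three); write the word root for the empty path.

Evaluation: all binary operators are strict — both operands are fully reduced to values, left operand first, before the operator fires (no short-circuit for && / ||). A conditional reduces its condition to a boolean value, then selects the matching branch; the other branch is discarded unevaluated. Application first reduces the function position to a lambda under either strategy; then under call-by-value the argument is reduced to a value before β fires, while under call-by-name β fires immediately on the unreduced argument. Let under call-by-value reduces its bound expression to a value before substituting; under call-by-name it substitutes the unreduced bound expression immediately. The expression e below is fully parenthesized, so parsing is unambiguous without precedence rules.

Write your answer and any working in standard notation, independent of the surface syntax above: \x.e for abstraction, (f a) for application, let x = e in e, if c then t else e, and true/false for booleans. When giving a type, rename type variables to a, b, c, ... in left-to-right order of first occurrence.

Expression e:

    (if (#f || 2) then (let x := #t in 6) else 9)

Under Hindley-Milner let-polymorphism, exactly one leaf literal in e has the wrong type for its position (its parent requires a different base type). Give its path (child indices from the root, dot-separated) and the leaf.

Derivation:
  unify Bool ~ Bool
  unify Int ~ Bool
  FAIL: mismatch Int ~ Bool

Answer: 0.1 : 2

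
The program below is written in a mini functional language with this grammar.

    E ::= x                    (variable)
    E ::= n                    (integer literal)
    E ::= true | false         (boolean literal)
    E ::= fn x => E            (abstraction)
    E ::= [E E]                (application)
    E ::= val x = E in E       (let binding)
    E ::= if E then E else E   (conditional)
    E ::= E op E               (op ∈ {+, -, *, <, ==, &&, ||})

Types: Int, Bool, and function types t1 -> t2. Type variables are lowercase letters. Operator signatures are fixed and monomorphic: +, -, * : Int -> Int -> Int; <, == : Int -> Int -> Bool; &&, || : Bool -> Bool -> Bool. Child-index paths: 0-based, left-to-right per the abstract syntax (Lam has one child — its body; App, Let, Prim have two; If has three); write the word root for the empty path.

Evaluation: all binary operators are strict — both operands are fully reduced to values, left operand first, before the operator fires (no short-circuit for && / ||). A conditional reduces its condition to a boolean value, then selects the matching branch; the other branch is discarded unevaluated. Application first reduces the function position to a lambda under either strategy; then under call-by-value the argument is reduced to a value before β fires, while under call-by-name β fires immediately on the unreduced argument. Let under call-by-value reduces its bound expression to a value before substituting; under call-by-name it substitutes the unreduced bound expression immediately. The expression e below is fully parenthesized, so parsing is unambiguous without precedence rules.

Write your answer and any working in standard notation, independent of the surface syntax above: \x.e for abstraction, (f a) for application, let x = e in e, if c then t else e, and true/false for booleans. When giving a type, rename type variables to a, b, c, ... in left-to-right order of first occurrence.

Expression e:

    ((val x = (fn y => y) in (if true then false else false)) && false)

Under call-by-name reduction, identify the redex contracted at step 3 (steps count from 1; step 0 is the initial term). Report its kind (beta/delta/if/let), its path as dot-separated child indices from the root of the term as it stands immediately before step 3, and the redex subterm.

Working:
step 0: ((let x = (\y.y) in (if true then false else false)) && false)
step 1: [let@0] ((if true then false else false) && false)
step 2: [if@0] (false && false)
step 3: [delta@root] false

Answer: delta at root : (false && false)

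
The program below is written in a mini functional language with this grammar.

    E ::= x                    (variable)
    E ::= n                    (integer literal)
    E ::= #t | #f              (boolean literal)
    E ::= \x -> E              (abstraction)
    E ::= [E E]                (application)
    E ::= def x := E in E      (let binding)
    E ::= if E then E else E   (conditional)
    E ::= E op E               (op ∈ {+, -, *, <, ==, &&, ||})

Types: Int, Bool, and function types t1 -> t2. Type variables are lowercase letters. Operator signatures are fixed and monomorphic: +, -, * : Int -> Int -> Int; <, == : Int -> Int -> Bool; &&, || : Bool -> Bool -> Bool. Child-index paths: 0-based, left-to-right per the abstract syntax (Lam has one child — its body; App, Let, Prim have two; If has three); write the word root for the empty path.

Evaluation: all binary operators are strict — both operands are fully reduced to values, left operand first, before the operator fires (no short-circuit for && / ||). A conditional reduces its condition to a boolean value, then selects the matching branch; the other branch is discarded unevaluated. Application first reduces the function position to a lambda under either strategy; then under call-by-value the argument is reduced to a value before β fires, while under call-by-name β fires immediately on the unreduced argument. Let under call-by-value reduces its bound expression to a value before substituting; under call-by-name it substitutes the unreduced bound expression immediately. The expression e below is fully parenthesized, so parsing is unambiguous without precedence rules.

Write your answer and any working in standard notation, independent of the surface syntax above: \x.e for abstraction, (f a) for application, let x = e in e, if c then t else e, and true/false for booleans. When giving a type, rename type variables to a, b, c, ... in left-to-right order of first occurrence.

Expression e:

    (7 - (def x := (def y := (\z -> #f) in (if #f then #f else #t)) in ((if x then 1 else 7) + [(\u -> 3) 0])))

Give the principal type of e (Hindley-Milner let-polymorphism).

Trace:
  unify Int ~ Int
\z._ : a -> Bool
let y : forall. a -> Bool
  unify Bool ~ Bool
  unify Bool ~ Bool
let x : Bool
x : Bool
  unify Bool ~ Bool
  unify Int ~ Int
  unify Int ~ Int
\u._ : b -> Int
  unify b -> Int ~ Int -> c
  unify b ~ Int
  unify Int ~ c
_ _ : Int
  unify Int ~ Int
  unify Int ~ Int

Answer: Int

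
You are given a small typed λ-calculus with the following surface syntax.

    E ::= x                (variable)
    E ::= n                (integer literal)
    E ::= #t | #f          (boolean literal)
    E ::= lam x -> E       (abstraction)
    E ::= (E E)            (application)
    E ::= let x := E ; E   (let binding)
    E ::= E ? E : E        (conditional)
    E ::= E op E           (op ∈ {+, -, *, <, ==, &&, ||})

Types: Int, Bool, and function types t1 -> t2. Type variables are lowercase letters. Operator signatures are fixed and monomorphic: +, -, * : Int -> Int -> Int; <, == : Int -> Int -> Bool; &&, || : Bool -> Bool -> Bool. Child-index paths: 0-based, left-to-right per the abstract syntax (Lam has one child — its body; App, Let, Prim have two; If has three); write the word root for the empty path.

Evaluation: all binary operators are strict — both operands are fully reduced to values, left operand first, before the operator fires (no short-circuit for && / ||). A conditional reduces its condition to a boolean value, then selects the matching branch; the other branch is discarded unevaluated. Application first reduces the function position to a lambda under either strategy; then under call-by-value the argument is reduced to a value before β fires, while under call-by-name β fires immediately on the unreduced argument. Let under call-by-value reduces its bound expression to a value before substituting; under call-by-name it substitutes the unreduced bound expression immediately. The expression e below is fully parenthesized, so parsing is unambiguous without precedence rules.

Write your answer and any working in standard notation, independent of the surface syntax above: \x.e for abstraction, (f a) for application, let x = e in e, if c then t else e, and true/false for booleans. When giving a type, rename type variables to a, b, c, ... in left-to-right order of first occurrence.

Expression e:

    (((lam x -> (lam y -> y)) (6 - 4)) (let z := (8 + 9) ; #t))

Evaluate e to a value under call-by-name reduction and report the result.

Working:
step 0: (((\x.(\y.y)) (6 - 4)) (let z = (8 + 9) in true))
step 1: [beta@0] ((\y.y) (let z = (8 + 9) in true))
step 2: [beta@root] (let z = (8 + 9) in true)
step 3: [let@root] true

Answer: true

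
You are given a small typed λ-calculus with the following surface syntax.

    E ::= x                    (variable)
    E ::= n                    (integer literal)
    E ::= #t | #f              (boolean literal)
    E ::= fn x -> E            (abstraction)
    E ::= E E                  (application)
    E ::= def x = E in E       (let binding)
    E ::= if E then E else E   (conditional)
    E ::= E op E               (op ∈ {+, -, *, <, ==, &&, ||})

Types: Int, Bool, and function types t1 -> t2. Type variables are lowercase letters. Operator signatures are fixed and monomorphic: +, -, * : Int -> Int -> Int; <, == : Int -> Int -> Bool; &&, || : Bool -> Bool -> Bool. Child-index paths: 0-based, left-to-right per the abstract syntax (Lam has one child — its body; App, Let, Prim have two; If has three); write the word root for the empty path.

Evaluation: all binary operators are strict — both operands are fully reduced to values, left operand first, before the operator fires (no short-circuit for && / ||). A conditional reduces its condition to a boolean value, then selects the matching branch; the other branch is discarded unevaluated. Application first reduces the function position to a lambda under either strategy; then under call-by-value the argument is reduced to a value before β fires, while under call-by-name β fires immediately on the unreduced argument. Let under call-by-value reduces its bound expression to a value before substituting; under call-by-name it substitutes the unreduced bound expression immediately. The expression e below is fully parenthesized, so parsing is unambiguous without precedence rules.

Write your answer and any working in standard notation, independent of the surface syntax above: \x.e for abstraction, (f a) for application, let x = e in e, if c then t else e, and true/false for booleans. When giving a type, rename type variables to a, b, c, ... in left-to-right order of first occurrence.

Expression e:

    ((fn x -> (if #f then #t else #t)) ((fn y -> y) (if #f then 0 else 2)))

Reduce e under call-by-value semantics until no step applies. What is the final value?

Derivation:
step 0: ((\x.(if false then true else true)) ((\y.y) (if false then 0 else 2)))
step 1: [if@1.1] ((\x.(if false then true else true)) ((\y.y) 2))
step 2: [beta@1] ((\x.(if false then true else true)) 2)
step 3: [beta@root] (if false then true else true)
step 4: [if@root] true

Answer: true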